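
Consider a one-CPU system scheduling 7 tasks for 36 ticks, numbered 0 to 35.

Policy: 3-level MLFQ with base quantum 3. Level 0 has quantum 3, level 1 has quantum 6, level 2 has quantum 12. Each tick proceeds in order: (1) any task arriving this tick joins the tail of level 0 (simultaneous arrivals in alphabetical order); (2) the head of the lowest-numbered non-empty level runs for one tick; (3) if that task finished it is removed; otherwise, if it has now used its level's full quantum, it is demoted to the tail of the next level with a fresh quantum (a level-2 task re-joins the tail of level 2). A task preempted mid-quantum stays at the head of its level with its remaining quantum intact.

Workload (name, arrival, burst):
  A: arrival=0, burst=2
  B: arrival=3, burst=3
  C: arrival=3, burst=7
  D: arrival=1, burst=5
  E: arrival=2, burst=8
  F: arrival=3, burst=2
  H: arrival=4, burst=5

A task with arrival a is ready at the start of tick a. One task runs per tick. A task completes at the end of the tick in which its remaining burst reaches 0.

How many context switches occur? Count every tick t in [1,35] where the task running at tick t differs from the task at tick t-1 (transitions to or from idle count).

t=0: L0/L1/L2 = A/-/- → run A
t=1: L0/L1/L2 = AD/-/- → run A
t=2: L0/L1/L2 = DE/-/- → run D
t=3: L0/L1/L2 = DEBCF/-/- → run D
t=4: L0/L1/L2 = DEBCFH/-/- → run D
t=5: L0/L1/L2 = EBCFH/D/- → run E
t=6: L0/L1/L2 = EBCFH/D/- → run E
t=7: L0/L1/L2 = EBCFH/D/- → run E
t=8: L0/L1/L2 = BCFH/DE/- → run B
t=9: L0/L1/L2 = BCFH/DE/- → run B
t=10: L0/L1/L2 = BCFH/DE/- → run B
t=11: L0/L1/L2 = CFH/DE/- → run C
t=12: L0/L1/L2 = CFH/DE/- → run C
t=13: L0/L1/L2 = CFH/DE/- → run C
t=14: L0/L1/L2 = FH/DEC/- → run F
t=15: L0/L1/L2 = FH/DEC/- → run F
t=16: L0/L1/L2 = H/DEC/- → run H
t=17: L0/L1/L2 = H/DEC/- → run H
t=18: L0/L1/L2 = H/DEC/- → run H
t=19: L0/L1/L2 = -/DECH/- → run D
t=20: L0/L1/L2 = -/DECH/- → run D
t=21: L0/L1/L2 = -/ECH/- → run E
t=22: L0/L1/L2 = -/ECH/- → run E
t=23: L0/L1/L2 = -/ECH/- → run E
t=24: L0/L1/L2 = -/ECH/- → run E
t=25: L0/L1/L2 = -/ECH/- → run E
t=26: L0/L1/L2 = -/CH/- → run C
t=27: L0/L1/L2 = -/CH/- → run C
t=28: L0/L1/L2 = -/CH/- → run C
t=29: L0/L1/L2 = -/CH/- → run C
t=30: L0/L1/L2 = -/H/- → run H
t=31: L0/L1/L2 = -/H/- → run H
t=32: (idle)
t=33: (idle)
t=34: (idle)
t=35: (idle)

context switches = 11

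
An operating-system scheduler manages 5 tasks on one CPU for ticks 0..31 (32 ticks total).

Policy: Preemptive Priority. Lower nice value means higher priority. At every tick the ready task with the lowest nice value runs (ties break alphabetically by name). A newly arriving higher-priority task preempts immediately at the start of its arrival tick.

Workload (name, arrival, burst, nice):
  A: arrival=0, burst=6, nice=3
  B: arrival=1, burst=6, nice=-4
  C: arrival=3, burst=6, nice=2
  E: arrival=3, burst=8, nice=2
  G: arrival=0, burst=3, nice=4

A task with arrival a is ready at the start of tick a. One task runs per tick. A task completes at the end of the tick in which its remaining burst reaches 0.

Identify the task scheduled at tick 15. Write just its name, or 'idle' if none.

running at tick 15 = E

t=0: ready={A,G} → run A
t=1: ready={A,B,G} → run B
t=2: ready={A,B,G} → run B
t=3: ready={A,B,C,E,G} → run B
t=4: ready={A,B,C,E,G} → run B
t=5: ready={A,B,C,E,G} → run B
t=6: ready={A,B,C,E,G} → run B
t=7: ready={A,C,E,G} → run C
t=8: ready={A,C,E,G} → run C
t=9: ready={A,C,E,G} → run C
t=10: ready={A,C,E,G} → run C
t=11: ready={A,C,E,G} → run C
t=12: ready={A,C,E,G} → run C
t=13: ready={A,E,G} → run E
t=14: ready={A,E,G} → run E
t=15: ready={A,E,G} → run E
t=16: ready={A,E,G} → run E
t=17: ready={A,E,G} → run E
t=18: ready={A,E,G} → run E
t=19: ready={A,E,G} → run E
t=20: ready={A,E,G} → run E
t=21: ready={A,G} → run A
t=22: ready={A,G} → run A
t=23: ready={A,G} → run A
t=24: ready={A,G} → run A
t=25: ready={A,G} → run A
t=26: ready={G} → run G
t=27: ready={G} → run G
t=28: ready={G} → run G
t=29: (idle)
t=30: (idle)
t=31: (idle)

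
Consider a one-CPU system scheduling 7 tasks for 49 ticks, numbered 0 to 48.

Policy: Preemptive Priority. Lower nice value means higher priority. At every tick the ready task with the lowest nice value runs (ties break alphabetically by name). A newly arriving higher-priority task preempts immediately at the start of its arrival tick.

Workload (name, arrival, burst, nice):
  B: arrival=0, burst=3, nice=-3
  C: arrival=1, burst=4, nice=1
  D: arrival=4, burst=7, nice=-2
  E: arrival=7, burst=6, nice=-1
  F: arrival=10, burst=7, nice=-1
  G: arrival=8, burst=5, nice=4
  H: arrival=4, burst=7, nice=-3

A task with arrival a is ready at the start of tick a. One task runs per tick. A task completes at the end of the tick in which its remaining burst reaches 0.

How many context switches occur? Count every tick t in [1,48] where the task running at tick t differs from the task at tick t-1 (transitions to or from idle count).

t=0: ready={B} → run B
t=1: ready={B,C} → run B
t=2: ready={B,C} → run B
t=3: ready={C} → run C
t=4: ready={C,D,H} → run H
t=5: ready={C,D,H} → run H
t=6: ready={C,D,H} → run H
t=7: ready={C,D,E,H} → run H
t=8: ready={C,D,E,G,H} → run H
t=9: ready={C,D,E,G,H} → run H
t=10: ready={C,D,E,F,G,H} → run H
t=11: ready={C,D,E,F,G} → run D
t=12: ready={C,D,E,F,G} → run D
t=13: ready={C,D,E,F,G} → run D
t=14: ready={C,D,E,F,G} → run D
t=15: ready={C,D,E,F,G} → run D
t=16: ready={C,D,E,F,G} → run D
t=17: ready={C,D,E,F,G} → run D
t=18: ready={C,E,F,G} → run E
t=19: ready={C,E,F,G} → run E
t=20: ready={C,E,F,G} → run E
t=21: ready={C,E,F,G} → run E
t=22: ready={C,E,F,G} → run E
t=23: ready={C,E,F,G} → run E
t=24: ready={C,F,G} → run F
t=25: ready={C,F,G} → run F
t=26: ready={C,F,G} → run F
t=27: ready={C,F,G} → run F
t=28: ready={C,F,G} → run F
t=29: ready={C,F,G} → run F
t=30: ready={C,F,G} → run F
t=31: ready={C,G} → run C
t=32: ready={C,G} → run C
t=33: ready={C,G} → run C
t=34: ready={G} → run G
t=35: ready={G} → run G
t=36: ready={G} → run G
t=37: ready={G} → run G
t=38: ready={G} → run G
t=39: (idle)
t=40: (idle)
t=41: (idle)
t=42: (idle)
t=43: (idle)
t=44: (idle)
t=45: (idle)
t=46: (idle)
t=47: (idle)
t=48: (idle)

context switches = 8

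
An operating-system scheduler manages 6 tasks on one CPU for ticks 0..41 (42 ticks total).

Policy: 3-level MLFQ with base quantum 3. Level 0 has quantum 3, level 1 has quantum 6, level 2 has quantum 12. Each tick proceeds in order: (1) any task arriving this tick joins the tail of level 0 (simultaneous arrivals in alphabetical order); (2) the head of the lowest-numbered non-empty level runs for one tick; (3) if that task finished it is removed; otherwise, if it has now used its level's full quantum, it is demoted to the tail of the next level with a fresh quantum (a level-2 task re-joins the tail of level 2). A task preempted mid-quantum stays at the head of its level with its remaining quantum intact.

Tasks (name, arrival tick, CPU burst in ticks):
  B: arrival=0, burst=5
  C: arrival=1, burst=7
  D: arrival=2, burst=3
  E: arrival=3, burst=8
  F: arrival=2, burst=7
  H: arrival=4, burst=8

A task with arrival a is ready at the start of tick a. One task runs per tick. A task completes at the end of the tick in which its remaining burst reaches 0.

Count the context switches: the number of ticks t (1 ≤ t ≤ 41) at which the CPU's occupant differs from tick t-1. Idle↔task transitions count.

context switches = 11

t=0: L0/L1/L2 = B/-/- → run B
t=1: L0/L1/L2 = BC/-/- → run B
t=2: L0/L1/L2 = BCDF/-/- → run B
t=3: L0/L1/L2 = CDFE/B/- → run C
t=4: L0/L1/L2 = CDFEH/B/- → run C
t=5: L0/L1/L2 = CDFEH/B/- → run C
t=6: L0/L1/L2 = DFEH/BC/- → run D
t=7: L0/L1/L2 = DFEH/BC/- → run D
t=8: L0/L1/L2 = DFEH/BC/- → run D
t=9: L0/L1/L2 = FEH/BC/- → run F
t=10: L0/L1/L2 = FEH/BC/- → run F
t=11: L0/L1/L2 = FEH/BC/- → run F
t=12: L0/L1/L2 = EH/BCF/- → run E
t=13: L0/L1/L2 = EH/BCF/- → run E
t=14: L0/L1/L2 = EH/BCF/- → run E
t=15: L0/L1/L2 = H/BCFE/- → run H
t=16: L0/L1/L2 = H/BCFE/- → run H
t=17: L0/L1/L2 = H/BCFE/- → run H
t=18: L0/L1/L2 = -/BCFEH/- → run B
t=19: L0/L1/L2 = -/BCFEH/- → run B
t=20: L0/L1/L2 = -/CFEH/- → run C
t=21: L0/L1/L2 = -/CFEH/- → run C
t=22: L0/L1/L2 = -/CFEH/- → run C
t=23: L0/L1/L2 = -/CFEH/- → run C
t=24: L0/L1/L2 = -/FEH/- → run F
t=25: L0/L1/L2 = -/FEH/- → run F
t=26: L0/L1/L2 = -/FEH/- → run F
t=27: L0/L1/L2 = -/FEH/- → run F
t=28: L0/L1/L2 = -/EH/- → run E
t=29: L0/L1/L2 = -/EH/- → run E
t=30: L0/L1/L2 = -/EH/- → run E
t=31: L0/L1/L2 = -/EH/- → run E
t=32: L0/L1/L2 = -/EH/- → run E
t=33: L0/L1/L2 = -/H/- → run H
t=34: L0/L1/L2 = -/H/- → run H
t=35: L0/L1/L2 = -/H/- → run H
t=36: L0/L1/L2 = -/H/- → run H
t=37: L0/L1/L2 = -/H/- → run H
t=38: (idle)
t=39: (idle)
t=40: (idle)
t=41: (idle)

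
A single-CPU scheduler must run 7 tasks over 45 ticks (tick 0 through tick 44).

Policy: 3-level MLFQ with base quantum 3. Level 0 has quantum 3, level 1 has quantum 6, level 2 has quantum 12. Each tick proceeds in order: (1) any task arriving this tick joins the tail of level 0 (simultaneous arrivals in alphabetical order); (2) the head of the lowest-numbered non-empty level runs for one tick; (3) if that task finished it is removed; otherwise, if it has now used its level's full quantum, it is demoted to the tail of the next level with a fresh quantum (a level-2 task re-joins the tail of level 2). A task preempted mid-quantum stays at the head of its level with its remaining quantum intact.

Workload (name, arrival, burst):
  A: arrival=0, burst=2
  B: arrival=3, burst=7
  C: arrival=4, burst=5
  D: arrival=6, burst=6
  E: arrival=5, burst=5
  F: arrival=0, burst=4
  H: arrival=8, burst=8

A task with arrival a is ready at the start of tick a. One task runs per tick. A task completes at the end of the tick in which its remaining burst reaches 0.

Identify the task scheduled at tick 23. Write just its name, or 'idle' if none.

t=0: L0/L1/L2 = AF/-/- → run A
t=1: L0/L1/L2 = AF/-/- → run A
t=2: L0/L1/L2 = F/-/- → run F
t=3: L0/L1/L2 = FB/-/- → run F
t=4: L0/L1/L2 = FBC/-/- → run F
t=5: L0/L1/L2 = BCE/F/- → run B
t=6: L0/L1/L2 = BCED/F/- → run B
t=7: L0/L1/L2 = BCED/F/- → run B
t=8: L0/L1/L2 = CEDH/FB/- → run C
t=9: L0/L1/L2 = CEDH/FB/- → run C
t=10: L0/L1/L2 = CEDH/FB/- → run C
t=11: L0/L1/L2 = EDH/FBC/- → run E
t=12: L0/L1/L2 = EDH/FBC/- → run E
t=13: L0/L1/L2 = EDH/FBC/- → run E
t=14: L0/L1/L2 = DH/FBCE/- → run D
t=15: L0/L1/L2 = DH/FBCE/- → run D
t=16: L0/L1/L2 = DH/FBCE/- → run D
t=17: L0/L1/L2 = H/FBCED/- → run H
t=18: L0/L1/L2 = H/FBCED/- → run H
t=19: L0/L1/L2 = H/FBCED/- → run H
t=20: L0/L1/L2 = -/FBCEDH/- → run F
t=21: L0/L1/L2 = -/BCEDH/- → run B
t=22: L0/L1/L2 = -/BCEDH/- → run B
t=23: L0/L1/L2 = -/BCEDH/- → run B
t=24: L0/L1/L2 = -/BCEDH/- → run B
t=25: L0/L1/L2 = -/CEDH/- → run C
t=26: L0/L1/L2 = -/CEDH/- → run C
t=27: L0/L1/L2 = -/EDH/- → run E
t=28: L0/L1/L2 = -/EDH/- → run E
t=29: L0/L1/L2 = -/DH/- → run D
t=30: L0/L1/L2 = -/DH/- → run D
t=31: L0/L1/L2 = -/DH/- → run D
t=32: L0/L1/L2 = -/H/- → run H
t=33: L0/L1/L2 = -/H/- → run H
t=34: L0/L1/L2 = -/H/- → run H
t=35: L0/L1/L2 = -/H/- → run H
t=36: L0/L1/L2 = -/H/- → run H
t=37: (idle)
t=38: (idle)
t=39: (idle)
t=40: (idle)
t=41: (idle)
t=42: (idle)
t=43: (idle)
t=44: (idle)

running at tick 23 = B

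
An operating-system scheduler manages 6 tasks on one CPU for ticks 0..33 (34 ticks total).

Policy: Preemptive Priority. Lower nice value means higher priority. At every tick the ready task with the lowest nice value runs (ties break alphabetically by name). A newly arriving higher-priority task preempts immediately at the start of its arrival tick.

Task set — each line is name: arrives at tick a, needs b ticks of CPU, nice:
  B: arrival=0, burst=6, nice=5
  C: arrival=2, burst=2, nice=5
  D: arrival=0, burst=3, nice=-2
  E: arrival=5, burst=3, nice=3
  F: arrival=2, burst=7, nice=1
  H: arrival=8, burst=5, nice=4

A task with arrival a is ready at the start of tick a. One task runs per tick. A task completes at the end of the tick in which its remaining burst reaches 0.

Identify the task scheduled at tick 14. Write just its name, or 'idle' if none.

running at tick 14 = H

t=0: ready={B,D} → run D
t=1: ready={B,D} → run D
t=2: ready={B,C,D,F} → run D
t=3: ready={B,C,F} → run F
t=4: ready={B,C,F} → run F
t=5: ready={B,C,E,F} → run F
t=6: ready={B,C,E,F} → run F
t=7: ready={B,C,E,F} → run F
t=8: ready={B,C,E,F,H} → run F
t=9: ready={B,C,E,F,H} → run F
t=10: ready={B,C,E,H} → run E
t=11: ready={B,C,E,H} → run E
t=12: ready={B,C,E,H} → run E
t=13: ready={B,C,H} → run H
t=14: ready={B,C,H} → run H
t=15: ready={B,C,H} → run H
t=16: ready={B,C,H} → run H
t=17: ready={B,C,H} → run H
t=18: ready={B,C} → run B
t=19: ready={B,C} → run B
t=20: ready={B,C} → run B
t=21: ready={B,C} → run B
t=22: ready={B,C} → run B
t=23: ready={B,C} → run B
t=24: ready={C} → run C
t=25: ready={C} → run C
t=26: (idle)
t=27: (idle)
t=28: (idle)
t=29: (idle)
t=30: (idle)
t=31: (idle)
t=32: (idle)
t=33: (idle)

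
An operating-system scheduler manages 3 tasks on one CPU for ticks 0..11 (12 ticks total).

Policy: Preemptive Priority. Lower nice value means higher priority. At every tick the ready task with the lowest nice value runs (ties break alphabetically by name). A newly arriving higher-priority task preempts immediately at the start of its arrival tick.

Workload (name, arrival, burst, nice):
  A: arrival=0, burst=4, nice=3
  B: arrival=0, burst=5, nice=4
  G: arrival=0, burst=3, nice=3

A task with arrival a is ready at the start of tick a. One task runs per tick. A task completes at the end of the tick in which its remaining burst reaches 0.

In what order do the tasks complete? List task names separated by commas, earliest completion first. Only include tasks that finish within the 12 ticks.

completion order = A, G, B

t=0: ready={A,B,G} → run A
t=1: ready={A,B,G} → run A
t=2: ready={A,B,G} → run A
t=3: ready={A,B,G} → run A
t=4: ready={B,G} → run G
t=5: ready={B,G} → run G
t=6: ready={B,G} → run G
t=7: ready={B} → run B
t=8: ready={B} → run B
t=9: ready={B} → run B
t=10: ready={B} → run B
t=11: ready={B} → run B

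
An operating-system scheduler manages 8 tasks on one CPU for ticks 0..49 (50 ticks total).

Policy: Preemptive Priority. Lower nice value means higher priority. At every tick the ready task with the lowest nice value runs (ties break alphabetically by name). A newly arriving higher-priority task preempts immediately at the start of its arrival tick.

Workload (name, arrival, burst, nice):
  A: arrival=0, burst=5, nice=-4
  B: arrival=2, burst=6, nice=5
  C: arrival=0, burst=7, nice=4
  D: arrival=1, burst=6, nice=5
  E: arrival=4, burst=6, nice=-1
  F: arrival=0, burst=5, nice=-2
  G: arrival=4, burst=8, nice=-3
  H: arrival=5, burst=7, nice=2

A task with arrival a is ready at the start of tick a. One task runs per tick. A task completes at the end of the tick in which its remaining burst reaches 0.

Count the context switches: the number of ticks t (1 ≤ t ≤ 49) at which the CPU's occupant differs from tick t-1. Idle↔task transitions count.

context switches = 7

t=0: ready={A,C,F} → run A
t=1: ready={A,C,D,F} → run A
t=2: ready={A,B,C,D,F} → run A
t=3: ready={A,B,C,D,F} → run A
t=4: ready={A,B,C,D,E,F,G} → run A
t=5: ready={B,C,D,E,F,G,H} → run G
t=6: ready={B,C,D,E,F,G,H} → run G
t=7: ready={B,C,D,E,F,G,H} → run G
t=8: ready={B,C,D,E,F,G,H} → run G
t=9: ready={B,C,D,E,F,G,H} → run G
t=10: ready={B,C,D,E,F,G,H} → run G
t=11: ready={B,C,D,E,F,G,H} → run G
t=12: ready={B,C,D,E,F,G,H} → run G
t=13: ready={B,C,D,E,F,H} → run F
t=14: ready={B,C,D,E,F,H} → run F
t=15: ready={B,C,D,E,F,H} → run F
t=16: ready={B,C,D,E,F,H} → run F
t=17: ready={B,C,D,E,F,H} → run F
t=18: ready={B,C,D,E,H} → run E
t=19: ready={B,C,D,E,H} → run E
t=20: ready={B,C,D,E,H} → run E
t=21: ready={B,C,D,E,H} → run E
t=22: ready={B,C,D,E,H} → run E
t=23: ready={B,C,D,E,H} → run E
t=24: ready={B,C,D,H} → run H
t=25: ready={B,C,D,H} → run H
t=26: ready={B,C,D,H} → run H
t=27: ready={B,C,D,H} → run H
t=28: ready={B,C,D,H} → run H
t=29: ready={B,C,D,H} → run H
t=30: ready={B,C,D,H} → run H
t=31: ready={B,C,D} → run C
t=32: ready={B,C,D} → run C
t=33: ready={B,C,D} → run C
t=34: ready={B,C,D} → run C
t=35: ready={B,C,D} → run C
t=36: ready={B,C,D} → run C
t=37: ready={B,C,D} → run C
t=38: ready={B,D} → run B
t=39: ready={B,D} → run B
t=40: ready={B,D} → run B
t=41: ready={B,D} → run B
t=42: ready={B,D} → run B
t=43: ready={B,D} → run B
t=44: ready={D} → run D
t=45: ready={D} → run D
t=46: ready={D} → run D
t=47: ready={D} → run D
t=48: ready={D} → run D
t=49: ready={D} → run D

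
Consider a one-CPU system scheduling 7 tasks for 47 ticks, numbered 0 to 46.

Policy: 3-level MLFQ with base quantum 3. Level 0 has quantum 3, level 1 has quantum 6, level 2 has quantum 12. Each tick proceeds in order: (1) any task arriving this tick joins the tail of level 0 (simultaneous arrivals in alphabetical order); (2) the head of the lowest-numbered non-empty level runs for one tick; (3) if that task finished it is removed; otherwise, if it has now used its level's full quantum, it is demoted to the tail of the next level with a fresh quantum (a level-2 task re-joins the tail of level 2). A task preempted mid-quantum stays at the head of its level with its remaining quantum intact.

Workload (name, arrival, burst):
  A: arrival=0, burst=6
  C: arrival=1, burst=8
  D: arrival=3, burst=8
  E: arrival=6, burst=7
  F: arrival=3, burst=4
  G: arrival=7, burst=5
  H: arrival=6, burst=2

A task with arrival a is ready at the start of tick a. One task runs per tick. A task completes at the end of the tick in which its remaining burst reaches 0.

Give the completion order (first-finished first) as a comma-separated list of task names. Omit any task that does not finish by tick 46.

completion order = H, A, C, D, F, E, G

t=0: L0/L1/L2 = A/-/- → run A
t=1: L0/L1/L2 = AC/-/- → run A
t=2: L0/L1/L2 = AC/-/- → run A
t=3: L0/L1/L2 = CDF/A/- → run C
t=4: L0/L1/L2 = CDF/A/- → run C
t=5: L0/L1/L2 = CDF/A/- → run C
t=6: L0/L1/L2 = DFEH/AC/- → run D
t=7: L0/L1/L2 = DFEHG/AC/- → run D
t=8: L0/L1/L2 = DFEHG/AC/- → run D
t=9: L0/L1/L2 = FEHG/ACD/- → run F
t=10: L0/L1/L2 = FEHG/ACD/- → run F
t=11: L0/L1/L2 = FEHG/ACD/- → run F
t=12: L0/L1/L2 = EHG/ACDF/- → run E
t=13: L0/L1/L2 = EHG/ACDF/- → run E
t=14: L0/L1/L2 = EHG/ACDF/- → run E
t=15: L0/L1/L2 = HG/ACDFE/- → run H
t=16: L0/L1/L2 = HG/ACDFE/- → run H
t=17: L0/L1/L2 = G/ACDFE/- → run G
t=18: L0/L1/L2 = G/ACDFE/- → run G
t=19: L0/L1/L2 = G/ACDFE/- → run G
t=20: L0/L1/L2 = -/ACDFEG/- → run A
t=21: L0/L1/L2 = -/ACDFEG/- → run A
t=22: L0/L1/L2 = -/ACDFEG/- → run A
t=23: L0/L1/L2 = -/CDFEG/- → run C
t=24: L0/L1/L2 = -/CDFEG/- → run C
t=25: L0/L1/L2 = -/CDFEG/- → run C
t=26: L0/L1/L2 = -/CDFEG/- → run C
t=27: L0/L1/L2 = -/CDFEG/- → run C
t=28: L0/L1/L2 = -/DFEG/- → run D
t=29: L0/L1/L2 = -/DFEG/- → run D
t=30: L0/L1/L2 = -/DFEG/- → run D
t=31: L0/L1/L2 = -/DFEG/- → run D
t=32: L0/L1/L2 = -/DFEG/- → run D
t=33: L0/L1/L2 = -/FEG/- → run F
t=34: L0/L1/L2 = -/EG/- → run E
t=35: L0/L1/L2 = -/EG/- → run E
t=36: L0/L1/L2 = -/EG/- → run E
t=37: L0/L1/L2 = -/EG/- → run E
t=38: L0/L1/L2 = -/G/- → run G
t=39: L0/L1/L2 = -/G/- → run G
t=40: (idle)
t=41: (idle)
t=42: (idle)
t=43: (idle)
t=44: (idle)
t=45: (idle)
t=46: (idle)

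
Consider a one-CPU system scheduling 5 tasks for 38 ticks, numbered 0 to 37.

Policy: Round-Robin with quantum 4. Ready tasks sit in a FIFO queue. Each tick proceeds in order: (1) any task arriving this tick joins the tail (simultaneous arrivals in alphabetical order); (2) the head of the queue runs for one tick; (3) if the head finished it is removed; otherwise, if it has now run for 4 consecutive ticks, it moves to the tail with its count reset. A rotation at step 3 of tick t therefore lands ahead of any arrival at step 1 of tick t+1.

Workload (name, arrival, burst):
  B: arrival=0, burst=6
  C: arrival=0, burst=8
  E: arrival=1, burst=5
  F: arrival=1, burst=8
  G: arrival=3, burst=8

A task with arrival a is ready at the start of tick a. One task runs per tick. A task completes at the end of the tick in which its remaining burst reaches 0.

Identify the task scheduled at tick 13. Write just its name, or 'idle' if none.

running at tick 13 = F

t=0: queue=[B,C] q_used=0 → run B
t=1: queue=[B,C,E,F] q_used=1 → run B
t=2: queue=[B,C,E,F] q_used=2 → run B
t=3: queue=[B,C,E,F,G] q_used=3 → run B
t=4: queue=[C,E,F,G,B] q_used=0 → run C
t=5: queue=[C,E,F,G,B] q_used=1 → run C
t=6: queue=[C,E,F,G,B] q_used=2 → run C
t=7: queue=[C,E,F,G,B] q_used=3 → run C
t=8: queue=[E,F,G,B,C] q_used=0 → run E
t=9: queue=[E,F,G,B,C] q_used=1 → run E
t=10: queue=[E,F,G,B,C] q_used=2 → run E
t=11: queue=[E,F,G,B,C] q_used=3 → run E
t=12: queue=[F,G,B,C,E] q_used=0 → run F
t=13: queue=[F,G,B,C,E] q_used=1 → run F
t=14: queue=[F,G,B,C,E] q_used=2 → run F
t=15: queue=[F,G,B,C,E] q_used=3 → run F
t=16: queue=[G,B,C,E,F] q_used=0 → run G
t=17: queue=[G,B,C,E,F] q_used=1 → run G
t=18: queue=[G,B,C,E,F] q_used=2 → run G
t=19: queue=[G,B,C,E,F] q_used=3 → run G
t=20: queue=[B,C,E,F,G] q_used=0 → run B
t=21: queue=[B,C,E,F,G] q_used=1 → run B
t=22: queue=[C,E,F,G] q_used=0 → run C
t=23: queue=[C,E,F,G] q_used=1 → run C
t=24: queue=[C,E,F,G] q_used=2 → run C
t=25: queue=[C,E,F,G] q_used=3 → run C
t=26: queue=[E,F,G] q_used=0 → run E
t=27: queue=[F,G] q_used=0 → run F
t=28: queue=[F,G] q_used=1 → run F
t=29: queue=[F,G] q_used=2 → run F
t=30: queue=[F,G] q_used=3 → run F
t=31: queue=[G] q_used=0 → run G
t=32: queue=[G] q_used=1 → run G
t=33: queue=[G] q_used=2 → run G
t=34: queue=[G] q_used=3 → run G
t=35: (idle)
t=36: (idle)
t=37: (idle)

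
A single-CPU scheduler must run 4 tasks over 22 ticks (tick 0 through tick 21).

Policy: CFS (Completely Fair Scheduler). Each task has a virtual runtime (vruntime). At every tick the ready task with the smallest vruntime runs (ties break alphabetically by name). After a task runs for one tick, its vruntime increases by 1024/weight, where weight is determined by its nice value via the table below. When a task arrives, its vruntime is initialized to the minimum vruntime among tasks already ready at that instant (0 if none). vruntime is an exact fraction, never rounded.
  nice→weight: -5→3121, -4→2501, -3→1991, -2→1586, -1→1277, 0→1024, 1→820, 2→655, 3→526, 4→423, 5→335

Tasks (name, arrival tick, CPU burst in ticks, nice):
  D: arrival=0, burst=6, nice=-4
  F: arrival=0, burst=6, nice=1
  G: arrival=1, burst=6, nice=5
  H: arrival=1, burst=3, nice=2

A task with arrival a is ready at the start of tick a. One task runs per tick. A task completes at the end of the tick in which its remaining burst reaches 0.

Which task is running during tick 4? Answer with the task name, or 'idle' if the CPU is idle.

t=0: vr[D=0 F=0] → run D
t=1: vr[D=1024/2501 F=0 G=0 H=0] → run F
t=2: vr[D=1024/2501 F=256/205 G=0 H=0] → run G
t=3: vr[D=1024/2501 F=256/205 G=1024/335 H=0] → run H
t=4: vr[D=1024/2501 F=256/205 G=1024/335 H=1024/655] → run D
t=5: vr[D=2048/2501 F=256/205 G=1024/335 H=1024/655] → run D
t=6: vr[D=3072/2501 F=256/205 G=1024/335 H=1024/655] → run D
t=7: vr[D=4096/2501 F=256/205 G=1024/335 H=1024/655] → run F
t=8: vr[D=4096/2501 F=512/205 G=1024/335 H=1024/655] → run H
t=9: vr[D=4096/2501 F=512/205 G=1024/335 H=2048/655] → run D
t=10: vr[D=5120/2501 F=512/205 G=1024/335 H=2048/655] → run D
t=11: vr[F=512/205 G=1024/335 H=2048/655] → run F
t=12: vr[F=768/205 G=1024/335 H=2048/655] → run G
t=13: vr[F=768/205 G=2048/335 H=2048/655] → run H
t=14: vr[F=768/205 G=2048/335] → run F
t=15: vr[F=1024/205 G=2048/335] → run F
t=16: vr[F=256/41 G=2048/335] → run G
t=17: vr[F=256/41 G=3072/335] → run F
t=18: vr[G=3072/335] → run G
t=19: vr[G=4096/335] → run G
t=20: vr[G=1024/67] → run G
t=21: (idle)

running at tick 4 = D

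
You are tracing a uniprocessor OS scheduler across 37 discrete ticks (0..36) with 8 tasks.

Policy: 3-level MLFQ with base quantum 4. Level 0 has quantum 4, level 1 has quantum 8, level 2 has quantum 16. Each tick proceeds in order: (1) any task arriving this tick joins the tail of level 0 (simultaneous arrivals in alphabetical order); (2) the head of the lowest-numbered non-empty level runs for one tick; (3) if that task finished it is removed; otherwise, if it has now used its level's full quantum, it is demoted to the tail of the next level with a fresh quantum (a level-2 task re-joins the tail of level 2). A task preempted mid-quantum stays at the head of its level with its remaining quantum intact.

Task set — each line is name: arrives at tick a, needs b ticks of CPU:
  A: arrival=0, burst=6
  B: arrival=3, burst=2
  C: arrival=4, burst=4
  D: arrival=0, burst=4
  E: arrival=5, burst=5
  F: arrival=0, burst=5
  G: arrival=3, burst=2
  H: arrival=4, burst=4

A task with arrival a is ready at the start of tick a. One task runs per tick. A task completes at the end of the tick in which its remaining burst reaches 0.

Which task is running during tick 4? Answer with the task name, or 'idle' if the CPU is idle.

t=0: L0/L1/L2 = ADF/-/- → run A
t=1: L0/L1/L2 = ADF/-/- → run A
t=2: L0/L1/L2 = ADF/-/- → run A
t=3: L0/L1/L2 = ADFBG/-/- → run A
t=4: L0/L1/L2 = DFBGCH/A/- → run D
t=5: L0/L1/L2 = DFBGCHE/A/- → run D
t=6: L0/L1/L2 = DFBGCHE/A/- → run D
t=7: L0/L1/L2 = DFBGCHE/A/- → run D
t=8: L0/L1/L2 = FBGCHE/A/- → run F
t=9: L0/L1/L2 = FBGCHE/A/- → run F
t=10: L0/L1/L2 = FBGCHE/A/- → run F
t=11: L0/L1/L2 = FBGCHE/A/- → run F
t=12: L0/L1/L2 = BGCHE/AF/- → run B
t=13: L0/L1/L2 = BGCHE/AF/- → run B
t=14: L0/L1/L2 = GCHE/AF/- → run G
t=15: L0/L1/L2 = GCHE/AF/- → run G
t=16: L0/L1/L2 = CHE/AF/- → run C
t=17: L0/L1/L2 = CHE/AF/- → run C
t=18: L0/L1/L2 = CHE/AF/- → run C
t=19: L0/L1/L2 = CHE/AF/- → run C
t=20: L0/L1/L2 = HE/AF/- → run H
t=21: L0/L1/L2 = HE/AF/- → run H
t=22: L0/L1/L2 = HE/AF/- → run H
t=23: L0/L1/L2 = HE/AF/- → run H
t=24: L0/L1/L2 = E/AF/- → run E
t=25: L0/L1/L2 = E/AF/- → run E
t=26: L0/L1/L2 = E/AF/- → run E
t=27: L0/L1/L2 = E/AF/- → run E
t=28: L0/L1/L2 = -/AFE/- → run A
t=29: L0/L1/L2 = -/AFE/- → run A
t=30: L0/L1/L2 = -/FE/- → run F
t=31: L0/L1/L2 = -/E/- → run E
t=32: (idle)
t=33: (idle)
t=34: (idle)
t=35: (idle)
t=36: (idle)

running at tick 4 = D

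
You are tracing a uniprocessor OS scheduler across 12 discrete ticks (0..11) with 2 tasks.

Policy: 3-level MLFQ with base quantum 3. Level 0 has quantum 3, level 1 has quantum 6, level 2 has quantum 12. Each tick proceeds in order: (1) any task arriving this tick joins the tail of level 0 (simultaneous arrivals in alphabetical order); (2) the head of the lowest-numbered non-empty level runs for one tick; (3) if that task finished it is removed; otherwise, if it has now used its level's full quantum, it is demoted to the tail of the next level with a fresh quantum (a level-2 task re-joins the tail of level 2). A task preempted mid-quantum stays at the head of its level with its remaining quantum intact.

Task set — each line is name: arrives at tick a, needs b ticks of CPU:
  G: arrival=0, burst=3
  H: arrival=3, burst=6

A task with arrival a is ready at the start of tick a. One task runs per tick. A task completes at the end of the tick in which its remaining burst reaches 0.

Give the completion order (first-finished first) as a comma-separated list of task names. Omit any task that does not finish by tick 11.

completion order = G, H

t=0: L0/L1/L2 = G/-/- → run G
t=1: L0/L1/L2 = G/-/- → run G
t=2: L0/L1/L2 = G/-/- → run G
t=3: L0/L1/L2 = H/-/- → run H
t=4: L0/L1/L2 = H/-/- → run H
t=5: L0/L1/L2 = H/-/- → run H
t=6: L0/L1/L2 = -/H/- → run H
t=7: L0/L1/L2 = -/H/- → run H
t=8: L0/L1/L2 = -/H/- → run H
t=9: (idle)
t=10: (idle)
t=11: (idle)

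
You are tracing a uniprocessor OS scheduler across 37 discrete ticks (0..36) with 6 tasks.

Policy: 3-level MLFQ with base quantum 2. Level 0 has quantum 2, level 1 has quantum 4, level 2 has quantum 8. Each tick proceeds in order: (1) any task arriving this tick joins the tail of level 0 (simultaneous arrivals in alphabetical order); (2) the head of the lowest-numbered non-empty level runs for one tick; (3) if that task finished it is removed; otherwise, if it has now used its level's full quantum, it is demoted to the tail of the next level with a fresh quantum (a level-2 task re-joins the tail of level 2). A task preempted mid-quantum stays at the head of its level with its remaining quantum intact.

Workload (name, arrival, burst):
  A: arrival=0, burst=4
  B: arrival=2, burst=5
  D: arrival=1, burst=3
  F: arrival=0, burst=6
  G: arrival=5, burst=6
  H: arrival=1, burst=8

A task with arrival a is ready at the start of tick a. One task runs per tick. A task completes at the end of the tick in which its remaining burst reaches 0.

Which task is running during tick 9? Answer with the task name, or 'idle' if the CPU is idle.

t=0: L0/L1/L2 = AF/-/- → run A
t=1: L0/L1/L2 = AFDH/-/- → run A
t=2: L0/L1/L2 = FDHB/A/- → run F
t=3: L0/L1/L2 = FDHB/A/- → run F
t=4: L0/L1/L2 = DHB/AF/- → run D
t=5: L0/L1/L2 = DHBG/AF/- → run D
t=6: L0/L1/L2 = HBG/AFD/- → run H
t=7: L0/L1/L2 = HBG/AFD/- → run H
t=8: L0/L1/L2 = BG/AFDH/- → run B
t=9: L0/L1/L2 = BG/AFDH/- → run B
t=10: L0/L1/L2 = G/AFDHB/- → run G
t=11: L0/L1/L2 = G/AFDHB/- → run G
t=12: L0/L1/L2 = -/AFDHBG/- → run A
t=13: L0/L1/L2 = -/AFDHBG/- → run A
t=14: L0/L1/L2 = -/FDHBG/- → run F
t=15: L0/L1/L2 = -/FDHBG/- → run F
t=16: L0/L1/L2 = -/FDHBG/- → run F
t=17: L0/L1/L2 = -/FDHBG/- → run F
t=18: L0/L1/L2 = -/DHBG/- → run D
t=19: L0/L1/L2 = -/HBG/- → run H
t=20: L0/L1/L2 = -/HBG/- → run H
t=21: L0/L1/L2 = -/HBG/- → run H
t=22: L0/L1/L2 = -/HBG/- → run H
t=23: L0/L1/L2 = -/BG/H → run B
t=24: L0/L1/L2 = -/BG/H → run B
t=25: L0/L1/L2 = -/BG/H → run B
t=26: L0/L1/L2 = -/G/H → run G
t=27: L0/L1/L2 = -/G/H → run G
t=28: L0/L1/L2 = -/G/H → run G
t=29: L0/L1/L2 = -/G/H → run G
t=30: L0/L1/L2 = -/-/H → run H
t=31: L0/L1/L2 = -/-/H → run H
t=32: (idle)
t=33: (idle)
t=34: (idle)
t=35: (idle)
t=36: (idle)

running at tick 9 = B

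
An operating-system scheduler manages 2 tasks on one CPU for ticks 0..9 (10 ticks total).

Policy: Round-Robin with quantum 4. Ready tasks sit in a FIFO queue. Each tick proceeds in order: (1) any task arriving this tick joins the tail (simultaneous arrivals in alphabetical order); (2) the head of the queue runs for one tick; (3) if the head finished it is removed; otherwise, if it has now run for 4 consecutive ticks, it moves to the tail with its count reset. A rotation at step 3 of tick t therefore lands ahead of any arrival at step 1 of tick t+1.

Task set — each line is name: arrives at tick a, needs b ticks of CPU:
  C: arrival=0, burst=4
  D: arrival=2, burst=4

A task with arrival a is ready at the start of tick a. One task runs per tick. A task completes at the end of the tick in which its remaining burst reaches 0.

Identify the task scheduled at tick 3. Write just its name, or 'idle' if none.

running at tick 3 = C

t=0: queue=[C] q_used=0 → run C
t=1: queue=[C] q_used=1 → run C
t=2: queue=[C,D] q_used=2 → run C
t=3: queue=[C,D] q_used=3 → run C
t=4: queue=[D] q_used=0 → run D
t=5: queue=[D] q_used=1 → run D
t=6: queue=[D] q_used=2 → run D
t=7: queue=[D] q_used=3 → run D
t=8: (idle)
t=9: (idle)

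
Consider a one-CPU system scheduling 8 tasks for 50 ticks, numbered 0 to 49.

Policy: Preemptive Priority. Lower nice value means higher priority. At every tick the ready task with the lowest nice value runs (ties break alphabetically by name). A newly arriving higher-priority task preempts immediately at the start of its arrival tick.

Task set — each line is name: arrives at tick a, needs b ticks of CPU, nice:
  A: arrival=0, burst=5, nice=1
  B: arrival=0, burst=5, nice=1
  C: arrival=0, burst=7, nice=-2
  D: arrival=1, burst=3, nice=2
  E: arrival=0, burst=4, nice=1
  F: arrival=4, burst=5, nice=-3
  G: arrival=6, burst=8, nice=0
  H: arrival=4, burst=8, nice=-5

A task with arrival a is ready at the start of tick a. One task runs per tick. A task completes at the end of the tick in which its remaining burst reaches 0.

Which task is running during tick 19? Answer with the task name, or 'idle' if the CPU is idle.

t=0: ready={A,B,C,E} → run C
t=1: ready={A,B,C,D,E} → run C
t=2: ready={A,B,C,D,E} → run C
t=3: ready={A,B,C,D,E} → run C
t=4: ready={A,B,C,D,E,F,H} → run H
t=5: ready={A,B,C,D,E,F,H} → run H
t=6: ready={A,B,C,D,E,F,G,H} → run H
t=7: ready={A,B,C,D,E,F,G,H} → run H
t=8: ready={A,B,C,D,E,F,G,H} → run H
t=9: ready={A,B,C,D,E,F,G,H} → run H
t=10: ready={A,B,C,D,E,F,G,H} → run H
t=11: ready={A,B,C,D,E,F,G,H} → run H
t=12: ready={A,B,C,D,E,F,G} → run F
t=13: ready={A,B,C,D,E,F,G} → run F
t=14: ready={A,B,C,D,E,F,G} → run F
t=15: ready={A,B,C,D,E,F,G} → run F
t=16: ready={A,B,C,D,E,F,G} → run F
t=17: ready={A,B,C,D,E,G} → run C
t=18: ready={A,B,C,D,E,G} → run C
t=19: ready={A,B,C,D,E,G} → run C
t=20: ready={A,B,D,E,G} → run G
t=21: ready={A,B,D,E,G} → run G
t=22: ready={A,B,D,E,G} → run G
t=23: ready={A,B,D,E,G} → run G
t=24: ready={A,B,D,E,G} → run G
t=25: ready={A,B,D,E,G} → run G
t=26: ready={A,B,D,E,G} → run G
t=27: ready={A,B,D,E,G} → run G
t=28: ready={A,B,D,E} → run A
t=29: ready={A,B,D,E} → run A
t=30: ready={A,B,D,E} → run A
t=31: ready={A,B,D,E} → run A
t=32: ready={A,B,D,E} → run A
t=33: ready={B,D,E} → run B
t=34: ready={B,D,E} → run B
t=35: ready={B,D,E} → run B
t=36: ready={B,D,E} → run B
t=37: ready={B,D,E} → run B
t=38: ready={D,E} → run E
t=39: ready={D,E} → run E
t=40: ready={D,E} → run E
t=41: ready={D,E} → run E
t=42: ready={D} → run D
t=43: ready={D} → run D
t=44: ready={D} → run D
t=45: (idle)
t=46: (idle)
t=47: (idle)
t=48: (idle)
t=49: (idle)

running at tick 19 = C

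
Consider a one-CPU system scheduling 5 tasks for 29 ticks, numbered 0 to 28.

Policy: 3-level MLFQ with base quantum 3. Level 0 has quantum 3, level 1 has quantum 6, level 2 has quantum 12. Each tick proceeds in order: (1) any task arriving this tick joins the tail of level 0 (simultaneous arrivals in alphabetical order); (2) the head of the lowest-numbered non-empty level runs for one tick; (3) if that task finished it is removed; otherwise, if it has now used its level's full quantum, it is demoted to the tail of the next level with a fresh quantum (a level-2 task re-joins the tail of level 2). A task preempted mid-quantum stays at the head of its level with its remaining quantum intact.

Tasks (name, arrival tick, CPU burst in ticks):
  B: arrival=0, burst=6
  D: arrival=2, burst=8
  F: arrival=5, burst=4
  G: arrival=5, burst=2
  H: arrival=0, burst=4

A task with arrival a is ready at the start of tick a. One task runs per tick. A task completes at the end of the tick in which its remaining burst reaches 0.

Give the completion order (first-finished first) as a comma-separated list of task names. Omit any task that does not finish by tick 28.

t=0: L0/L1/L2 = BH/-/- → run B
t=1: L0/L1/L2 = BH/-/- → run B
t=2: L0/L1/L2 = BHD/-/- → run B
t=3: L0/L1/L2 = HD/B/- → run H
t=4: L0/L1/L2 = HD/B/- → run H
t=5: L0/L1/L2 = HDFG/B/- → run H
t=6: L0/L1/L2 = DFG/BH/- → run D
t=7: L0/L1/L2 = DFG/BH/- → run D
t=8: L0/L1/L2 = DFG/BH/- → run D
t=9: L0/L1/L2 = FG/BHD/- → run F
t=10: L0/L1/L2 = FG/BHD/- → run F
t=11: L0/L1/L2 = FG/BHD/- → run F
t=12: L0/L1/L2 = G/BHDF/- → run G
t=13: L0/L1/L2 = G/BHDF/- → run G
t=14: L0/L1/L2 = -/BHDF/- → run B
t=15: L0/L1/L2 = -/BHDF/- → run B
t=16: L0/L1/L2 = -/BHDF/- → run B
t=17: L0/L1/L2 = -/HDF/- → run H
t=18: L0/L1/L2 = -/DF/- → run D
t=19: L0/L1/L2 = -/DF/- → run D
t=20: L0/L1/L2 = -/DF/- → run D
t=21: L0/L1/L2 = -/DF/- → run D
t=22: L0/L1/L2 = -/DF/- → run D
t=23: L0/L1/L2 = -/F/- → run F
t=24: (idle)
t=25: (idle)
t=26: (idle)
t=27: (idle)
t=28: (idle)

completion order = G, B, H, D, F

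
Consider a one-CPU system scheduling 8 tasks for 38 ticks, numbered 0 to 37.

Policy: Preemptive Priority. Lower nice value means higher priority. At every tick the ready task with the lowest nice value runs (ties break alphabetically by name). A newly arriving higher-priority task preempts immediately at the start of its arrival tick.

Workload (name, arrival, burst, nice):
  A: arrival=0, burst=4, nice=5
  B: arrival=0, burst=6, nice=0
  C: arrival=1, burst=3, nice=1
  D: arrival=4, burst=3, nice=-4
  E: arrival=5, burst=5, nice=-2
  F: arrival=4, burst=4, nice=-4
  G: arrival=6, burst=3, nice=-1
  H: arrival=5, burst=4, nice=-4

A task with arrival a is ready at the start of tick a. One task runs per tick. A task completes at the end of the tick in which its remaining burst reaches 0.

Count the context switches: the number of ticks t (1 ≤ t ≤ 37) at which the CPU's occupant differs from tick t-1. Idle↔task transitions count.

context switches = 9

t=0: ready={A,B} → run B
t=1: ready={A,B,C} → run B
t=2: ready={A,B,C} → run B
t=3: ready={A,B,C} → run B
t=4: ready={A,B,C,D,F} → run D
t=5: ready={A,B,C,D,E,F,H} → run D
t=6: ready={A,B,C,D,E,F,G,H} → run D
t=7: ready={A,B,C,E,F,G,H} → run F
t=8: ready={A,B,C,E,F,G,H} → run F
t=9: ready={A,B,C,E,F,G,H} → run F
t=10: ready={A,B,C,E,F,G,H} → run F
t=11: ready={A,B,C,E,G,H} → run H
t=12: ready={A,B,C,E,G,H} → run H
t=13: ready={A,B,C,E,G,H} → run H
t=14: ready={A,B,C,E,G,H} → run H
t=15: ready={A,B,C,E,G} → run E
t=16: ready={A,B,C,E,G} → run E
t=17: ready={A,B,C,E,G} → run E
t=18: ready={A,B,C,E,G} → run E
t=19: ready={A,B,C,E,G} → run E
t=20: ready={A,B,C,G} → run G
t=21: ready={A,B,C,G} → run G
t=22: ready={A,B,C,G} → run G
t=23: ready={A,B,C} → run B
t=24: ready={A,B,C} → run B
t=25: ready={A,C} → run C
t=26: ready={A,C} → run C
t=27: ready={A,C} → run C
t=28: ready={A} → run A
t=29: ready={A} → run A
t=30: ready={A} → run A
t=31: ready={A} → run A
t=32: (idle)
t=33: (idle)
t=34: (idle)
t=35: (idle)
t=36: (idle)
t=37: (idle)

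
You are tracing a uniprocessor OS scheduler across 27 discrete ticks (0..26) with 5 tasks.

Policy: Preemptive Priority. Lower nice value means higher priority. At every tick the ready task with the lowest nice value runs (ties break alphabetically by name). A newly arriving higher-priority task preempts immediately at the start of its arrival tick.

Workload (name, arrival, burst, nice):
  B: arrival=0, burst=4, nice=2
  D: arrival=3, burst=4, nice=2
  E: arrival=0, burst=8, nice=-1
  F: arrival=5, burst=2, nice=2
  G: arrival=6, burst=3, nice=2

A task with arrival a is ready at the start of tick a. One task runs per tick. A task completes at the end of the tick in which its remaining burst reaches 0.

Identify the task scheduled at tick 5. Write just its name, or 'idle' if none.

t=0: ready={B,E} → run E
t=1: ready={B,E} → run E
t=2: ready={B,E} → run E
t=3: ready={B,D,E} → run E
t=4: ready={B,D,E} → run E
t=5: ready={B,D,E,F} → run E
t=6: ready={B,D,E,F,G} → run E
t=7: ready={B,D,E,F,G} → run E
t=8: ready={B,D,F,G} → run B
t=9: ready={B,D,F,G} → run B
t=10: ready={B,D,F,G} → run B
t=11: ready={B,D,F,G} → run B
t=12: ready={D,F,G} → run D
t=13: ready={D,F,G} → run D
t=14: ready={D,F,G} → run D
t=15: ready={D,F,G} → run D
t=16: ready={F,G} → run F
t=17: ready={F,G} → run F
t=18: ready={G} → run G
t=19: ready={G} → run G
t=20: ready={G} → run G
t=21: (idle)
t=22: (idle)
t=23: (idle)
t=24: (idle)
t=25: (idle)
t=26: (idle)

running at tick 5 = E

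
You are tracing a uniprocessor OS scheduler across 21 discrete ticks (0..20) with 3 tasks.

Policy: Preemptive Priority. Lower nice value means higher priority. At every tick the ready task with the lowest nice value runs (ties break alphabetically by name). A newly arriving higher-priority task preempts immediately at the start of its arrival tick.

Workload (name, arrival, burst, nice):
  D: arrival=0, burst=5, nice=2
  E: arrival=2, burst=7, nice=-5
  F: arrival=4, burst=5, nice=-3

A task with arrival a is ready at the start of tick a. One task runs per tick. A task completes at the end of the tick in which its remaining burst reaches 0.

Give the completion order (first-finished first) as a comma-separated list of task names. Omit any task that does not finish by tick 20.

completion order = E, F, D

t=0: ready={D} → run D
t=1: ready={D} → run D
t=2: ready={D,E} → run E
t=3: ready={D,E} → run E
t=4: ready={D,E,F} → run E
t=5: ready={D,E,F} → run E
t=6: ready={D,E,F} → run E
t=7: ready={D,E,F} → run E
t=8: ready={D,E,F} → run E
t=9: ready={D,F} → run F
t=10: ready={D,F} → run F
t=11: ready={D,F} → run F
t=12: ready={D,F} → run F
t=13: ready={D,F} → run F
t=14: ready={D} → run D
t=15: ready={D} → run D
t=16: ready={D} → run D
t=17: (idle)
t=18: (idle)
t=19: (idle)
t=20: (idle)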